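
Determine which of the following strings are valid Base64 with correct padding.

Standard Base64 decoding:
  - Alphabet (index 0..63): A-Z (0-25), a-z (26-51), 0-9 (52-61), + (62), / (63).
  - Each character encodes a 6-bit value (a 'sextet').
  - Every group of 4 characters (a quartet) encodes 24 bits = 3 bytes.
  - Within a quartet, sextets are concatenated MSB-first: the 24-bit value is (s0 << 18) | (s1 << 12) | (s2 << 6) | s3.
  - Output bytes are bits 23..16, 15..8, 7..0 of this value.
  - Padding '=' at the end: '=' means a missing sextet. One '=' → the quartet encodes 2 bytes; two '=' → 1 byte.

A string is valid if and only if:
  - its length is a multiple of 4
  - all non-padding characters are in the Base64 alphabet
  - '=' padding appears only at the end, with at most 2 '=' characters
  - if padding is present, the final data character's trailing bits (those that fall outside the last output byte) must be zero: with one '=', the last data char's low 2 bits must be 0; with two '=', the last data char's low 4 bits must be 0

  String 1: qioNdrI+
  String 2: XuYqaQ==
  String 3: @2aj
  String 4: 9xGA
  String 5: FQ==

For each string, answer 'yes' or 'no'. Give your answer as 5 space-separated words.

String 1: 'qioNdrI+' → valid
String 2: 'XuYqaQ==' → valid
String 3: '@2aj' → invalid (bad char(s): ['@'])
String 4: '9xGA' → valid
String 5: 'FQ==' → valid

Answer: yes yes no yes yes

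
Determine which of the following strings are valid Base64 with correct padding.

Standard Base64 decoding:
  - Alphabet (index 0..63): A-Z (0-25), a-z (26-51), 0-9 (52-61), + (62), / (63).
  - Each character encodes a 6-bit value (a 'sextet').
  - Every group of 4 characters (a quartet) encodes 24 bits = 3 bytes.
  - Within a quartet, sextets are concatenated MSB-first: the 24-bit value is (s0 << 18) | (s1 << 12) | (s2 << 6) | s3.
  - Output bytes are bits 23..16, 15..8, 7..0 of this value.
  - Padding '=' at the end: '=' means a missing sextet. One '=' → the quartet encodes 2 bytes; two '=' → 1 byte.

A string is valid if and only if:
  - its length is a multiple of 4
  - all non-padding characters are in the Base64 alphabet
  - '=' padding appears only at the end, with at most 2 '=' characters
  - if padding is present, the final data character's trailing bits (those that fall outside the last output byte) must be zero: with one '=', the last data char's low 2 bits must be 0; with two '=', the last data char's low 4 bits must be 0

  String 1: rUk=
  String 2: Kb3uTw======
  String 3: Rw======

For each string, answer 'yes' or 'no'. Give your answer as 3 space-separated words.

Answer: yes no no

Derivation:
String 1: 'rUk=' → valid
String 2: 'Kb3uTw======' → invalid (6 pad chars (max 2))
String 3: 'Rw======' → invalid (6 pad chars (max 2))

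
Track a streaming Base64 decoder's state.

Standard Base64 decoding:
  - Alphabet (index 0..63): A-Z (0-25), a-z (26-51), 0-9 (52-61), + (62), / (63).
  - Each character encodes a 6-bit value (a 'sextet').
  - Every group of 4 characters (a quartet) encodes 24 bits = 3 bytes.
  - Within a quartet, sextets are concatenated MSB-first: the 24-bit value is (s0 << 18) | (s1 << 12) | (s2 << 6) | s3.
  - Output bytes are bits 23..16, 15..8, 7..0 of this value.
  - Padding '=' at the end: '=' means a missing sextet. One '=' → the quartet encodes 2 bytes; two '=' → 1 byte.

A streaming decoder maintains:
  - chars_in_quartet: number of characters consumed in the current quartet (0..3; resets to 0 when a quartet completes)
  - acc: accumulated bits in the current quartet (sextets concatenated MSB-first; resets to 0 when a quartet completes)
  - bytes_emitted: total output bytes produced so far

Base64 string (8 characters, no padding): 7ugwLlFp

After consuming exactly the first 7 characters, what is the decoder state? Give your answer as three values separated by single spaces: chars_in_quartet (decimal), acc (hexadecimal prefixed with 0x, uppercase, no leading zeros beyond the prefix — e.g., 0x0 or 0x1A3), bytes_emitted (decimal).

After char 0 ('7'=59): chars_in_quartet=1 acc=0x3B bytes_emitted=0
After char 1 ('u'=46): chars_in_quartet=2 acc=0xEEE bytes_emitted=0
After char 2 ('g'=32): chars_in_quartet=3 acc=0x3BBA0 bytes_emitted=0
After char 3 ('w'=48): chars_in_quartet=4 acc=0xEEE830 -> emit EE E8 30, reset; bytes_emitted=3
After char 4 ('L'=11): chars_in_quartet=1 acc=0xB bytes_emitted=3
After char 5 ('l'=37): chars_in_quartet=2 acc=0x2E5 bytes_emitted=3
After char 6 ('F'=5): chars_in_quartet=3 acc=0xB945 bytes_emitted=3

Answer: 3 0xB945 3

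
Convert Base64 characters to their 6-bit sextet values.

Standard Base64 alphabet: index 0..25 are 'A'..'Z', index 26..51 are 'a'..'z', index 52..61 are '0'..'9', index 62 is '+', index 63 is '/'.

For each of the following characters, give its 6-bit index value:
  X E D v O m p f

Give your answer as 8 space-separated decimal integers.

'X': A..Z range, ord('X') − ord('A') = 23
'E': A..Z range, ord('E') − ord('A') = 4
'D': A..Z range, ord('D') − ord('A') = 3
'v': a..z range, 26 + ord('v') − ord('a') = 47
'O': A..Z range, ord('O') − ord('A') = 14
'm': a..z range, 26 + ord('m') − ord('a') = 38
'p': a..z range, 26 + ord('p') − ord('a') = 41
'f': a..z range, 26 + ord('f') − ord('a') = 31

Answer: 23 4 3 47 14 38 41 31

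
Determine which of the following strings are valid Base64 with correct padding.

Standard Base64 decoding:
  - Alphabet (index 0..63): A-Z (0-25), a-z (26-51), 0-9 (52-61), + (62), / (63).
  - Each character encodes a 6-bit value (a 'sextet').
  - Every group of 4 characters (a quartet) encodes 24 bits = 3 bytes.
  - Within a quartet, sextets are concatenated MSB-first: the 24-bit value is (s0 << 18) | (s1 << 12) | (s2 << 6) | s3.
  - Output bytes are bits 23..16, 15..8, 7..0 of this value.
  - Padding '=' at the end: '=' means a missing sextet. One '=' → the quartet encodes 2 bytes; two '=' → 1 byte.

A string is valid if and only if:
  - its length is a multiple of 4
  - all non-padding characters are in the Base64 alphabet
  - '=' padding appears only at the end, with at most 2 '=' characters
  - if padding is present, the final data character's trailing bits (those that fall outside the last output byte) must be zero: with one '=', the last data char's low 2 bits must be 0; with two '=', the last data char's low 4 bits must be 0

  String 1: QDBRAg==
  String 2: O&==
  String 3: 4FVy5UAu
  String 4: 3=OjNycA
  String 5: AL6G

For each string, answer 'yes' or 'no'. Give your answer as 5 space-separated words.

String 1: 'QDBRAg==' → valid
String 2: 'O&==' → invalid (bad char(s): ['&'])
String 3: '4FVy5UAu' → valid
String 4: '3=OjNycA' → invalid (bad char(s): ['=']; '=' in middle)
String 5: 'AL6G' → valid

Answer: yes no yes no yes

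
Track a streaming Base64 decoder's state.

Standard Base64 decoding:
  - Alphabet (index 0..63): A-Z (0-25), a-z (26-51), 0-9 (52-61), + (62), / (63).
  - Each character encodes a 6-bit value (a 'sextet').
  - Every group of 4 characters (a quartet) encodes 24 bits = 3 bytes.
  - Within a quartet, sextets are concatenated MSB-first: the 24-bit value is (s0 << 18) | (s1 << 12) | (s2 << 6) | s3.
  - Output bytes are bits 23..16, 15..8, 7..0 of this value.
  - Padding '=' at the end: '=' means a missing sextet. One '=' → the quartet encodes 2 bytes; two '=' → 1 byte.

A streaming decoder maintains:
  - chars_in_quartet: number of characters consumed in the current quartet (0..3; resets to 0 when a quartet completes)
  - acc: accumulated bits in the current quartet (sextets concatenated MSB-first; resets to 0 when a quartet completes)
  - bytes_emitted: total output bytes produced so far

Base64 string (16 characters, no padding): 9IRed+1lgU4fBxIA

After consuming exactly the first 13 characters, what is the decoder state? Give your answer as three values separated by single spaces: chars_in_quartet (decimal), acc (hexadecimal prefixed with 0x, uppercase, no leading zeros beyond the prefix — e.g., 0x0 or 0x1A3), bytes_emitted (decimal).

Answer: 1 0x1 9

Derivation:
After char 0 ('9'=61): chars_in_quartet=1 acc=0x3D bytes_emitted=0
After char 1 ('I'=8): chars_in_quartet=2 acc=0xF48 bytes_emitted=0
After char 2 ('R'=17): chars_in_quartet=3 acc=0x3D211 bytes_emitted=0
After char 3 ('e'=30): chars_in_quartet=4 acc=0xF4845E -> emit F4 84 5E, reset; bytes_emitted=3
After char 4 ('d'=29): chars_in_quartet=1 acc=0x1D bytes_emitted=3
After char 5 ('+'=62): chars_in_quartet=2 acc=0x77E bytes_emitted=3
After char 6 ('1'=53): chars_in_quartet=3 acc=0x1DFB5 bytes_emitted=3
After char 7 ('l'=37): chars_in_quartet=4 acc=0x77ED65 -> emit 77 ED 65, reset; bytes_emitted=6
After char 8 ('g'=32): chars_in_quartet=1 acc=0x20 bytes_emitted=6
After char 9 ('U'=20): chars_in_quartet=2 acc=0x814 bytes_emitted=6
After char 10 ('4'=56): chars_in_quartet=3 acc=0x20538 bytes_emitted=6
After char 11 ('f'=31): chars_in_quartet=4 acc=0x814E1F -> emit 81 4E 1F, reset; bytes_emitted=9
After char 12 ('B'=1): chars_in_quartet=1 acc=0x1 bytes_emitted=9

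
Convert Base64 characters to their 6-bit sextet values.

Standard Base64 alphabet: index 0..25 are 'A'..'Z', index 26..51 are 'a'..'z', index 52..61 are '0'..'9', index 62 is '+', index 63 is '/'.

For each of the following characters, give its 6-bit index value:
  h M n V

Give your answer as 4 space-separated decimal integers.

'h': a..z range, 26 + ord('h') − ord('a') = 33
'M': A..Z range, ord('M') − ord('A') = 12
'n': a..z range, 26 + ord('n') − ord('a') = 39
'V': A..Z range, ord('V') − ord('A') = 21

Answer: 33 12 39 21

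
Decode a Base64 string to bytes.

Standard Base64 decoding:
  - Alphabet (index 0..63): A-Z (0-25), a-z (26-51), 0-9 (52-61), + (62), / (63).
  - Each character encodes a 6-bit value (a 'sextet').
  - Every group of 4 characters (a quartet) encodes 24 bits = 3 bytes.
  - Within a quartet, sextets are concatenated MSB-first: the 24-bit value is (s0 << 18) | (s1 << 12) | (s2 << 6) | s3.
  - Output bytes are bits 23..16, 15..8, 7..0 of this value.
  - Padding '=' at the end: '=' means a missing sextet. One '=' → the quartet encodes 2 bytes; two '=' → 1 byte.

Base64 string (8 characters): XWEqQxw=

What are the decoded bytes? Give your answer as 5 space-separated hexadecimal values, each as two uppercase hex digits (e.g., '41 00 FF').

Answer: 5D 61 2A 43 1C

Derivation:
After char 0 ('X'=23): chars_in_quartet=1 acc=0x17 bytes_emitted=0
After char 1 ('W'=22): chars_in_quartet=2 acc=0x5D6 bytes_emitted=0
After char 2 ('E'=4): chars_in_quartet=3 acc=0x17584 bytes_emitted=0
After char 3 ('q'=42): chars_in_quartet=4 acc=0x5D612A -> emit 5D 61 2A, reset; bytes_emitted=3
After char 4 ('Q'=16): chars_in_quartet=1 acc=0x10 bytes_emitted=3
After char 5 ('x'=49): chars_in_quartet=2 acc=0x431 bytes_emitted=3
After char 6 ('w'=48): chars_in_quartet=3 acc=0x10C70 bytes_emitted=3
Padding '=': partial quartet acc=0x10C70 -> emit 43 1C; bytes_emitted=5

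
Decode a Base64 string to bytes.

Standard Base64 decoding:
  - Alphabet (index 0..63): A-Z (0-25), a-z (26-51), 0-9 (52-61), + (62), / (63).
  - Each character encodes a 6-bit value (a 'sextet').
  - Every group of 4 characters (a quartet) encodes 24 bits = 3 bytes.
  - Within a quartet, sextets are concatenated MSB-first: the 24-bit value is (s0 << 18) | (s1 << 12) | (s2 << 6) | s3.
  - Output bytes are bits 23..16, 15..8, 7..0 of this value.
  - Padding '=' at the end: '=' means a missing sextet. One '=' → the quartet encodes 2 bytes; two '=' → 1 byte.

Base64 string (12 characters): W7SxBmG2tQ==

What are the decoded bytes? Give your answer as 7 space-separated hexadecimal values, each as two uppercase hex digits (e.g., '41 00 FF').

Answer: 5B B4 B1 06 61 B6 B5

Derivation:
After char 0 ('W'=22): chars_in_quartet=1 acc=0x16 bytes_emitted=0
After char 1 ('7'=59): chars_in_quartet=2 acc=0x5BB bytes_emitted=0
After char 2 ('S'=18): chars_in_quartet=3 acc=0x16ED2 bytes_emitted=0
After char 3 ('x'=49): chars_in_quartet=4 acc=0x5BB4B1 -> emit 5B B4 B1, reset; bytes_emitted=3
After char 4 ('B'=1): chars_in_quartet=1 acc=0x1 bytes_emitted=3
After char 5 ('m'=38): chars_in_quartet=2 acc=0x66 bytes_emitted=3
After char 6 ('G'=6): chars_in_quartet=3 acc=0x1986 bytes_emitted=3
After char 7 ('2'=54): chars_in_quartet=4 acc=0x661B6 -> emit 06 61 B6, reset; bytes_emitted=6
After char 8 ('t'=45): chars_in_quartet=1 acc=0x2D bytes_emitted=6
After char 9 ('Q'=16): chars_in_quartet=2 acc=0xB50 bytes_emitted=6
Padding '==': partial quartet acc=0xB50 -> emit B5; bytes_emitted=7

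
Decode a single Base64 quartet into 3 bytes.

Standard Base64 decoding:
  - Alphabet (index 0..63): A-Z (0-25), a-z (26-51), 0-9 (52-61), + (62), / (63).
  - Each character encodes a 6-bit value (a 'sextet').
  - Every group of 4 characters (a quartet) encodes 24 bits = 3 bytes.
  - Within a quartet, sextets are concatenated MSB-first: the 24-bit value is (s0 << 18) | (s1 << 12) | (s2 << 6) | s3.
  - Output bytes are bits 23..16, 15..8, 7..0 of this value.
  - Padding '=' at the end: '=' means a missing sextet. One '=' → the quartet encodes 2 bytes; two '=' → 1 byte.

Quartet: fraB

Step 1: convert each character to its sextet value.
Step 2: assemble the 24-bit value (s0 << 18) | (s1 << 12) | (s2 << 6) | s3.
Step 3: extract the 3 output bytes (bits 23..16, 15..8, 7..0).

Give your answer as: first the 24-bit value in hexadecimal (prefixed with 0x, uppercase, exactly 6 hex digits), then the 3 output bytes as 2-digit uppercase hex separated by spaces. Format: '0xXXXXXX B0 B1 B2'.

Answer: 0x7EB681 7E B6 81

Derivation:
Sextets: f=31, r=43, a=26, B=1
24-bit: (31<<18) | (43<<12) | (26<<6) | 1
      = 0x7C0000 | 0x02B000 | 0x000680 | 0x000001
      = 0x7EB681
Bytes: (v>>16)&0xFF=7E, (v>>8)&0xFF=B6, v&0xFF=81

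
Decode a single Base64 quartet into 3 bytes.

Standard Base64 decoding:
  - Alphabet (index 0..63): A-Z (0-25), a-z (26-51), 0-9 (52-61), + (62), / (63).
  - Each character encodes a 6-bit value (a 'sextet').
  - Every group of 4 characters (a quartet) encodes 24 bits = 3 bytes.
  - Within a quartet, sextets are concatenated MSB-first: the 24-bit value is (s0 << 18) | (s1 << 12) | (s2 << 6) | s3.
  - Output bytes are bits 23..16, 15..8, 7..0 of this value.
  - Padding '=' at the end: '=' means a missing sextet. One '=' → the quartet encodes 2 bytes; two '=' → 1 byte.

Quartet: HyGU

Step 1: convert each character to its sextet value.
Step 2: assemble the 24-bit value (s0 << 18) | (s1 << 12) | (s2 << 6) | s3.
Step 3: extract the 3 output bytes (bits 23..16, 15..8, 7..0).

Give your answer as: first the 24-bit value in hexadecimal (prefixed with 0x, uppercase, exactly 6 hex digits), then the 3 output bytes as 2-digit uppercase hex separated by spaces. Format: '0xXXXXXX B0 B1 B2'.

Answer: 0x1F2194 1F 21 94

Derivation:
Sextets: H=7, y=50, G=6, U=20
24-bit: (7<<18) | (50<<12) | (6<<6) | 20
      = 0x1C0000 | 0x032000 | 0x000180 | 0x000014
      = 0x1F2194
Bytes: (v>>16)&0xFF=1F, (v>>8)&0xFF=21, v&0xFF=94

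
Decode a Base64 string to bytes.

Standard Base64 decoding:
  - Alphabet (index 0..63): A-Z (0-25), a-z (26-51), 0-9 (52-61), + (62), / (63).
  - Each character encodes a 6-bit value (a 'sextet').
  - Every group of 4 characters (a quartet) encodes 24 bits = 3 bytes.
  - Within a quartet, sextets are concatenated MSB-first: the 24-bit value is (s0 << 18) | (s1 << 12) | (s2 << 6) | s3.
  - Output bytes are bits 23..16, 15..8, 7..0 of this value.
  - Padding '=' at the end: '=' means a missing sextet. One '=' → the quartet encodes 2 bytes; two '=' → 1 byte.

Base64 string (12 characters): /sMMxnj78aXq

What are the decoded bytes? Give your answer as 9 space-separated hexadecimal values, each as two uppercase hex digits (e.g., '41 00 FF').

Answer: FE C3 0C C6 78 FB F1 A5 EA

Derivation:
After char 0 ('/'=63): chars_in_quartet=1 acc=0x3F bytes_emitted=0
After char 1 ('s'=44): chars_in_quartet=2 acc=0xFEC bytes_emitted=0
After char 2 ('M'=12): chars_in_quartet=3 acc=0x3FB0C bytes_emitted=0
After char 3 ('M'=12): chars_in_quartet=4 acc=0xFEC30C -> emit FE C3 0C, reset; bytes_emitted=3
After char 4 ('x'=49): chars_in_quartet=1 acc=0x31 bytes_emitted=3
After char 5 ('n'=39): chars_in_quartet=2 acc=0xC67 bytes_emitted=3
After char 6 ('j'=35): chars_in_quartet=3 acc=0x319E3 bytes_emitted=3
After char 7 ('7'=59): chars_in_quartet=4 acc=0xC678FB -> emit C6 78 FB, reset; bytes_emitted=6
After char 8 ('8'=60): chars_in_quartet=1 acc=0x3C bytes_emitted=6
After char 9 ('a'=26): chars_in_quartet=2 acc=0xF1A bytes_emitted=6
After char 10 ('X'=23): chars_in_quartet=3 acc=0x3C697 bytes_emitted=6
After char 11 ('q'=42): chars_in_quartet=4 acc=0xF1A5EA -> emit F1 A5 EA, reset; bytes_emitted=9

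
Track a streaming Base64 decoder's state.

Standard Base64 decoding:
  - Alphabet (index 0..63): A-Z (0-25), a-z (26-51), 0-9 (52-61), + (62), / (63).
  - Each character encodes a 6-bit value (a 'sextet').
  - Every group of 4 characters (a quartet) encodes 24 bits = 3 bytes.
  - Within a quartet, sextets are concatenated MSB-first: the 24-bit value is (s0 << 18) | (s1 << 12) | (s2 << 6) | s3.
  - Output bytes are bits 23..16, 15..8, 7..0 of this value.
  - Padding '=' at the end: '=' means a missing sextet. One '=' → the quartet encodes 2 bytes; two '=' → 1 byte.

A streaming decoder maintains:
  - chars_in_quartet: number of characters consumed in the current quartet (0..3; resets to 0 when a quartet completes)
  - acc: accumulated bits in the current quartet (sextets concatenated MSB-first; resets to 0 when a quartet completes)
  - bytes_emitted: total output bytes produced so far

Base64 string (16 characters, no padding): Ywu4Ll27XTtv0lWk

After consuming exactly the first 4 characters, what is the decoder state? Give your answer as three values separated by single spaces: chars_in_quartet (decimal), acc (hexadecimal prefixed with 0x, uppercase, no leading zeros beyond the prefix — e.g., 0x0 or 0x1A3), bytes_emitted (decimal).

Answer: 0 0x0 3

Derivation:
After char 0 ('Y'=24): chars_in_quartet=1 acc=0x18 bytes_emitted=0
After char 1 ('w'=48): chars_in_quartet=2 acc=0x630 bytes_emitted=0
After char 2 ('u'=46): chars_in_quartet=3 acc=0x18C2E bytes_emitted=0
After char 3 ('4'=56): chars_in_quartet=4 acc=0x630BB8 -> emit 63 0B B8, reset; bytes_emitted=3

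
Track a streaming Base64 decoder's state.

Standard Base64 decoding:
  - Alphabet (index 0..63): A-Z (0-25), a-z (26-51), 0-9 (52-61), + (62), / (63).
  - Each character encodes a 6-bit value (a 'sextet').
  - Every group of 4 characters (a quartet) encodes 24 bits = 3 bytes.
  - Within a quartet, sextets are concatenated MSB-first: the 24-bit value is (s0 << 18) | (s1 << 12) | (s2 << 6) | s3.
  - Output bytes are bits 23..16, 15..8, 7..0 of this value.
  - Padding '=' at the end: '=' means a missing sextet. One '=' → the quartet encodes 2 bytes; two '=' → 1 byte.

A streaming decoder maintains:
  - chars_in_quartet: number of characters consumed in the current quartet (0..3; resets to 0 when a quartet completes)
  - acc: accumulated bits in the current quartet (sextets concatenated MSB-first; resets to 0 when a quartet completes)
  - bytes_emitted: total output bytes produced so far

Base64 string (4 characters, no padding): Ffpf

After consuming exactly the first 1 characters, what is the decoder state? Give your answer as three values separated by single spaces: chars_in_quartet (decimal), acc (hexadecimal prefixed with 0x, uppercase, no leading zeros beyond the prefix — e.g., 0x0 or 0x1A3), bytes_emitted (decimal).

Answer: 1 0x5 0

Derivation:
After char 0 ('F'=5): chars_in_quartet=1 acc=0x5 bytes_emitted=0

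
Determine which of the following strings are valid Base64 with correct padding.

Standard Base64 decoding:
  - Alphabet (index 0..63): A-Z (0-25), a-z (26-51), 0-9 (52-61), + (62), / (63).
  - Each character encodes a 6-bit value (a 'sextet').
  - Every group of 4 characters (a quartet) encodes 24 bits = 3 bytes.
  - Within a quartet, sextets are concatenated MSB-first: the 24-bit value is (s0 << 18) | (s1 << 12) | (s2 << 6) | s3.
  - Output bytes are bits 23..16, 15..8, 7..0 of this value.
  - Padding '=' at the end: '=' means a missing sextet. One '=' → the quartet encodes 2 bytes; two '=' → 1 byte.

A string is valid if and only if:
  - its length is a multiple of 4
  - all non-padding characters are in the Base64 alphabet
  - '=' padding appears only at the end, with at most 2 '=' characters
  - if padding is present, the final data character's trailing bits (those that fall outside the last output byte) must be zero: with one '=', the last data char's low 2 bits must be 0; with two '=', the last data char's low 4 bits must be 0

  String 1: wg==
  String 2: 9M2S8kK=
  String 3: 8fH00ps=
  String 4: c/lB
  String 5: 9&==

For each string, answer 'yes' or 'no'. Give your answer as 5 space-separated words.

Answer: yes no yes yes no

Derivation:
String 1: 'wg==' → valid
String 2: '9M2S8kK=' → invalid (bad trailing bits)
String 3: '8fH00ps=' → valid
String 4: 'c/lB' → valid
String 5: '9&==' → invalid (bad char(s): ['&'])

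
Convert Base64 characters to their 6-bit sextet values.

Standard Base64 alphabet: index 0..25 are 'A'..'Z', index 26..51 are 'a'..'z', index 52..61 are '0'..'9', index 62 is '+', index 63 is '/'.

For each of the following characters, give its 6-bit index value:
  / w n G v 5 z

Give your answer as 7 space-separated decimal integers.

'/': index 63
'w': a..z range, 26 + ord('w') − ord('a') = 48
'n': a..z range, 26 + ord('n') − ord('a') = 39
'G': A..Z range, ord('G') − ord('A') = 6
'v': a..z range, 26 + ord('v') − ord('a') = 47
'5': 0..9 range, 52 + ord('5') − ord('0') = 57
'z': a..z range, 26 + ord('z') − ord('a') = 51

Answer: 63 48 39 6 47 57 51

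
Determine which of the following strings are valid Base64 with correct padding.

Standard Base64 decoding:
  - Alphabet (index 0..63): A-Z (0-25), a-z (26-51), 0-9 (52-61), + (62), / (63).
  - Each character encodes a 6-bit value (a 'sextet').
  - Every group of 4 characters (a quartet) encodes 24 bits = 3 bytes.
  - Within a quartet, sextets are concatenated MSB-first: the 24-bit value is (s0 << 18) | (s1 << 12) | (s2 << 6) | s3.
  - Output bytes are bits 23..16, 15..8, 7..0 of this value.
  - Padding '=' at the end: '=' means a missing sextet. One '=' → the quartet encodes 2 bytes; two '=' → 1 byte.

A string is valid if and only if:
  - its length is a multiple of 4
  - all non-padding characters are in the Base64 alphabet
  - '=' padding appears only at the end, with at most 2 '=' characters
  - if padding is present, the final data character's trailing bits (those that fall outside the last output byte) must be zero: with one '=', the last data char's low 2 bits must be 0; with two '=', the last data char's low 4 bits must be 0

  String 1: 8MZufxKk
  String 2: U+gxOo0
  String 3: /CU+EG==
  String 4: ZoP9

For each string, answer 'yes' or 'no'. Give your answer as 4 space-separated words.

Answer: yes no no yes

Derivation:
String 1: '8MZufxKk' → valid
String 2: 'U+gxOo0' → invalid (len=7 not mult of 4)
String 3: '/CU+EG==' → invalid (bad trailing bits)
String 4: 'ZoP9' → valid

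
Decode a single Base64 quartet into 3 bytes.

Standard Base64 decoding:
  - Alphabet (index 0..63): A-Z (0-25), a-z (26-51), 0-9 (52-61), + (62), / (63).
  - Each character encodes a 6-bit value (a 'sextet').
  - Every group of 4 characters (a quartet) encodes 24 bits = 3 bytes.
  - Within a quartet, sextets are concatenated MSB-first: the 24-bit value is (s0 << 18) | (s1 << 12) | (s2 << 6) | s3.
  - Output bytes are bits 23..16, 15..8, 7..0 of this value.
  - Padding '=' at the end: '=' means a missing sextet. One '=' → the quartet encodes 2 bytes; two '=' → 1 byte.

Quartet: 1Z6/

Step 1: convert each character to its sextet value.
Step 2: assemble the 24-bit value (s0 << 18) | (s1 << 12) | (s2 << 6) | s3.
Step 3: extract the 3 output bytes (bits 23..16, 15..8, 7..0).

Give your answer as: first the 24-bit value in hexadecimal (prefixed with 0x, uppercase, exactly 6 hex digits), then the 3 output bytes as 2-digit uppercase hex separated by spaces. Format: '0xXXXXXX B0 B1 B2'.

Sextets: 1=53, Z=25, 6=58, /=63
24-bit: (53<<18) | (25<<12) | (58<<6) | 63
      = 0xD40000 | 0x019000 | 0x000E80 | 0x00003F
      = 0xD59EBF
Bytes: (v>>16)&0xFF=D5, (v>>8)&0xFF=9E, v&0xFF=BF

Answer: 0xD59EBF D5 9E BF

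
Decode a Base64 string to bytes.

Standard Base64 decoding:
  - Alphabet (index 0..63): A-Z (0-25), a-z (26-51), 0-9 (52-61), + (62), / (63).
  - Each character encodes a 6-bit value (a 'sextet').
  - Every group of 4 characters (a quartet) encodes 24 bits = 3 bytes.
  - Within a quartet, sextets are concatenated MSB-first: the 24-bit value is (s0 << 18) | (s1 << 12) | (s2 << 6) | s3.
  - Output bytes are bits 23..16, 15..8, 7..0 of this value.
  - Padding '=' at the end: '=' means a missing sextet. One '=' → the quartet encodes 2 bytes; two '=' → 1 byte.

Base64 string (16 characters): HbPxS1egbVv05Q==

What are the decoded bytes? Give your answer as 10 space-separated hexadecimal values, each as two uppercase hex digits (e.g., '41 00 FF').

Answer: 1D B3 F1 4B 57 A0 6D 5B F4 E5

Derivation:
After char 0 ('H'=7): chars_in_quartet=1 acc=0x7 bytes_emitted=0
After char 1 ('b'=27): chars_in_quartet=2 acc=0x1DB bytes_emitted=0
After char 2 ('P'=15): chars_in_quartet=3 acc=0x76CF bytes_emitted=0
After char 3 ('x'=49): chars_in_quartet=4 acc=0x1DB3F1 -> emit 1D B3 F1, reset; bytes_emitted=3
After char 4 ('S'=18): chars_in_quartet=1 acc=0x12 bytes_emitted=3
After char 5 ('1'=53): chars_in_quartet=2 acc=0x4B5 bytes_emitted=3
After char 6 ('e'=30): chars_in_quartet=3 acc=0x12D5E bytes_emitted=3
After char 7 ('g'=32): chars_in_quartet=4 acc=0x4B57A0 -> emit 4B 57 A0, reset; bytes_emitted=6
After char 8 ('b'=27): chars_in_quartet=1 acc=0x1B bytes_emitted=6
After char 9 ('V'=21): chars_in_quartet=2 acc=0x6D5 bytes_emitted=6
After char 10 ('v'=47): chars_in_quartet=3 acc=0x1B56F bytes_emitted=6
After char 11 ('0'=52): chars_in_quartet=4 acc=0x6D5BF4 -> emit 6D 5B F4, reset; bytes_emitted=9
After char 12 ('5'=57): chars_in_quartet=1 acc=0x39 bytes_emitted=9
After char 13 ('Q'=16): chars_in_quartet=2 acc=0xE50 bytes_emitted=9
Padding '==': partial quartet acc=0xE50 -> emit E5; bytes_emitted=10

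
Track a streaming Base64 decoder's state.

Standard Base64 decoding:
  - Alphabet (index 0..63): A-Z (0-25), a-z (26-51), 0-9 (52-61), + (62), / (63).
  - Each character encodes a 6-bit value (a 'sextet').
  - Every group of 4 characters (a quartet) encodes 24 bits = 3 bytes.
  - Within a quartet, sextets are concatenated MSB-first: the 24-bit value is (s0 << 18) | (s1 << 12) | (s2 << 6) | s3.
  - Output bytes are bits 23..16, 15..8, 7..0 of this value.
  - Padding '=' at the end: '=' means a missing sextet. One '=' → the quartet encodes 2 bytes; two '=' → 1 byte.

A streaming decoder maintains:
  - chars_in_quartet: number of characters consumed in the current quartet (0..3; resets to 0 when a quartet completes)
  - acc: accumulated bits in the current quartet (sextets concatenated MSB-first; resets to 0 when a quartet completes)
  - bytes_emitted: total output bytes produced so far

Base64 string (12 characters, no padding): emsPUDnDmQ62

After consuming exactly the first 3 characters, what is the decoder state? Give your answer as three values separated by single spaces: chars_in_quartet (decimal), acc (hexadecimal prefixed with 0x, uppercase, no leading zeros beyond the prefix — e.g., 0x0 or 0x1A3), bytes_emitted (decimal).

Answer: 3 0x1E9AC 0

Derivation:
After char 0 ('e'=30): chars_in_quartet=1 acc=0x1E bytes_emitted=0
After char 1 ('m'=38): chars_in_quartet=2 acc=0x7A6 bytes_emitted=0
After char 2 ('s'=44): chars_in_quartet=3 acc=0x1E9AC bytes_emitted=0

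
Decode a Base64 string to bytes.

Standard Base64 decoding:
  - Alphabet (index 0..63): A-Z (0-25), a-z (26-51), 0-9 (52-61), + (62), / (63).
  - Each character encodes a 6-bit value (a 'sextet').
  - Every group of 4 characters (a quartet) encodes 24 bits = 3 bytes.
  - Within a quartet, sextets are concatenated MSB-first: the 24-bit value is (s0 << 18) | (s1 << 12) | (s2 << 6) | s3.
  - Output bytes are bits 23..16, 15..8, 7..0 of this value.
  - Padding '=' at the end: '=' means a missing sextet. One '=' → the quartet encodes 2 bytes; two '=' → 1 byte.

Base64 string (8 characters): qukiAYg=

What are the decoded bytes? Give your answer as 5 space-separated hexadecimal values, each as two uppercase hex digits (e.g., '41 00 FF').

Answer: AA E9 22 01 88

Derivation:
After char 0 ('q'=42): chars_in_quartet=1 acc=0x2A bytes_emitted=0
After char 1 ('u'=46): chars_in_quartet=2 acc=0xAAE bytes_emitted=0
After char 2 ('k'=36): chars_in_quartet=3 acc=0x2ABA4 bytes_emitted=0
After char 3 ('i'=34): chars_in_quartet=4 acc=0xAAE922 -> emit AA E9 22, reset; bytes_emitted=3
After char 4 ('A'=0): chars_in_quartet=1 acc=0x0 bytes_emitted=3
After char 5 ('Y'=24): chars_in_quartet=2 acc=0x18 bytes_emitted=3
After char 6 ('g'=32): chars_in_quartet=3 acc=0x620 bytes_emitted=3
Padding '=': partial quartet acc=0x620 -> emit 01 88; bytes_emitted=5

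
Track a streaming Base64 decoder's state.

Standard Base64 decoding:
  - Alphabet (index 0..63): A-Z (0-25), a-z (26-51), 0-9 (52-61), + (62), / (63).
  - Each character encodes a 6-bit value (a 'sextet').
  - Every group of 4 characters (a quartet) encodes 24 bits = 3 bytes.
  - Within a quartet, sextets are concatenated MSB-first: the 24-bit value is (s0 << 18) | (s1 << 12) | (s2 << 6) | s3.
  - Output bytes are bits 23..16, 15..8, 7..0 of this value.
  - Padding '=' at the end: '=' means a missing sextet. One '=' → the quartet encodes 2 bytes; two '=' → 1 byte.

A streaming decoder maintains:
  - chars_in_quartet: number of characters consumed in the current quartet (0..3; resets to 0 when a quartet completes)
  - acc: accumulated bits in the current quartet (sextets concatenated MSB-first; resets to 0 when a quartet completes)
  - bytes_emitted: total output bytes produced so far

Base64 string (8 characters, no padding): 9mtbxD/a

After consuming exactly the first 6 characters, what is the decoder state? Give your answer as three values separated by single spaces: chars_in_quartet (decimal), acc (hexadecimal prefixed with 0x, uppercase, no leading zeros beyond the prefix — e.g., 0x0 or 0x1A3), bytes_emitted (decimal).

Answer: 2 0xC43 3

Derivation:
After char 0 ('9'=61): chars_in_quartet=1 acc=0x3D bytes_emitted=0
After char 1 ('m'=38): chars_in_quartet=2 acc=0xF66 bytes_emitted=0
After char 2 ('t'=45): chars_in_quartet=3 acc=0x3D9AD bytes_emitted=0
After char 3 ('b'=27): chars_in_quartet=4 acc=0xF66B5B -> emit F6 6B 5B, reset; bytes_emitted=3
After char 4 ('x'=49): chars_in_quartet=1 acc=0x31 bytes_emitted=3
After char 5 ('D'=3): chars_in_quartet=2 acc=0xC43 bytes_emitted=3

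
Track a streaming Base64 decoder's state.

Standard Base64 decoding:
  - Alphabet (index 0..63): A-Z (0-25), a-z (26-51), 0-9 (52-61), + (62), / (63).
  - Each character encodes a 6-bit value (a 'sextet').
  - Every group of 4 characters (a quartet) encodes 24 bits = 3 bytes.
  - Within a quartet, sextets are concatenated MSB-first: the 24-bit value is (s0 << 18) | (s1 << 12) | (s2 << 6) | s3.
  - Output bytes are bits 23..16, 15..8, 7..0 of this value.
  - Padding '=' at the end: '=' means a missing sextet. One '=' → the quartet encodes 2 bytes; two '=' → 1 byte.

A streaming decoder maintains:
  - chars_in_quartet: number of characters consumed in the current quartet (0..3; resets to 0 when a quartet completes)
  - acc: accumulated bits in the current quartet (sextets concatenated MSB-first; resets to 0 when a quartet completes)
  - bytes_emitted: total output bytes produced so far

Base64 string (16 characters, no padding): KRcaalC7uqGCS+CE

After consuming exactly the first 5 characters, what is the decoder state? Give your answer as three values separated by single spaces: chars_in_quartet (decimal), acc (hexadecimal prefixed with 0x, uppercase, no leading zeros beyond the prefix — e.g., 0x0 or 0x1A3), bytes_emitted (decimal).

Answer: 1 0x1A 3

Derivation:
After char 0 ('K'=10): chars_in_quartet=1 acc=0xA bytes_emitted=0
After char 1 ('R'=17): chars_in_quartet=2 acc=0x291 bytes_emitted=0
After char 2 ('c'=28): chars_in_quartet=3 acc=0xA45C bytes_emitted=0
After char 3 ('a'=26): chars_in_quartet=4 acc=0x29171A -> emit 29 17 1A, reset; bytes_emitted=3
After char 4 ('a'=26): chars_in_quartet=1 acc=0x1A bytes_emitted=3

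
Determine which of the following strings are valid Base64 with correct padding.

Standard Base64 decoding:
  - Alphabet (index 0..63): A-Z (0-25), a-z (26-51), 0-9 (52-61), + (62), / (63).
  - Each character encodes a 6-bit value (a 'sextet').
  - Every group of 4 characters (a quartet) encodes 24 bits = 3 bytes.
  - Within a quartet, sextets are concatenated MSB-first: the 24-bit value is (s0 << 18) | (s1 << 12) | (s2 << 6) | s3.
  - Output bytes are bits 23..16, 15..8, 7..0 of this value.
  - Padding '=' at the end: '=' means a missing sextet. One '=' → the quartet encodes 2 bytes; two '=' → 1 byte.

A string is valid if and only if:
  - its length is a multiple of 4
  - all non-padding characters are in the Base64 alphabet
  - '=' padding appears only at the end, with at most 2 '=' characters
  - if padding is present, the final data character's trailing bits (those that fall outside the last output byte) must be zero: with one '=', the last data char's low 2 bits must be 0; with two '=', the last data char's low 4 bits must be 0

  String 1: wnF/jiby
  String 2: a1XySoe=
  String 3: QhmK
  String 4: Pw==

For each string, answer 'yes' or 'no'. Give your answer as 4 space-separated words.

String 1: 'wnF/jiby' → valid
String 2: 'a1XySoe=' → invalid (bad trailing bits)
String 3: 'QhmK' → valid
String 4: 'Pw==' → valid

Answer: yes no yes yes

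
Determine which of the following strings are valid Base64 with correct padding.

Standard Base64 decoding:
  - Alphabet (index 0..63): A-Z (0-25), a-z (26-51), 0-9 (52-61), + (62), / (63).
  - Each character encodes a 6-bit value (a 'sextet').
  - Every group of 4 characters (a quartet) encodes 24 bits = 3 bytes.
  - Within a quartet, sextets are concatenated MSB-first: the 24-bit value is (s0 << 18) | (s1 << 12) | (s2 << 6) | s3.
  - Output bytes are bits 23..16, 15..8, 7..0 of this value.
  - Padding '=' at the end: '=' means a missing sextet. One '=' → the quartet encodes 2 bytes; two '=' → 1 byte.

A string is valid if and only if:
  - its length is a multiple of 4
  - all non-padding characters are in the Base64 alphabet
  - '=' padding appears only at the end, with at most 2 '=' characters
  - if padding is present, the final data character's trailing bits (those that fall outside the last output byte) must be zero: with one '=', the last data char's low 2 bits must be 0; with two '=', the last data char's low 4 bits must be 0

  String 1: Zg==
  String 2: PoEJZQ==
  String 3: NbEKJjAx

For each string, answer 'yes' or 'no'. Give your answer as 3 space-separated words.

Answer: yes yes yes

Derivation:
String 1: 'Zg==' → valid
String 2: 'PoEJZQ==' → valid
String 3: 'NbEKJjAx' → valid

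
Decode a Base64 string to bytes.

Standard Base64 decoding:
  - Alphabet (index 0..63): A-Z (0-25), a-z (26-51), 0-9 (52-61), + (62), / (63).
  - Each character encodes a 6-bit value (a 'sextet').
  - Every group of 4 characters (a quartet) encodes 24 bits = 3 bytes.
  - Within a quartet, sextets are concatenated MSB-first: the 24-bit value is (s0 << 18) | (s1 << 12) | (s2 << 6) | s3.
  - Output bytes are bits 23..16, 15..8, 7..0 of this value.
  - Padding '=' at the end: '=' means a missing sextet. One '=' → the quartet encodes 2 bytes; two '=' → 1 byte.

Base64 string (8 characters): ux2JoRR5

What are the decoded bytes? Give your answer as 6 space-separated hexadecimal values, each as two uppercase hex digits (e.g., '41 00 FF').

Answer: BB 1D 89 A1 14 79

Derivation:
After char 0 ('u'=46): chars_in_quartet=1 acc=0x2E bytes_emitted=0
After char 1 ('x'=49): chars_in_quartet=2 acc=0xBB1 bytes_emitted=0
After char 2 ('2'=54): chars_in_quartet=3 acc=0x2EC76 bytes_emitted=0
After char 3 ('J'=9): chars_in_quartet=4 acc=0xBB1D89 -> emit BB 1D 89, reset; bytes_emitted=3
After char 4 ('o'=40): chars_in_quartet=1 acc=0x28 bytes_emitted=3
After char 5 ('R'=17): chars_in_quartet=2 acc=0xA11 bytes_emitted=3
After char 6 ('R'=17): chars_in_quartet=3 acc=0x28451 bytes_emitted=3
After char 7 ('5'=57): chars_in_quartet=4 acc=0xA11479 -> emit A1 14 79, reset; bytes_emitted=6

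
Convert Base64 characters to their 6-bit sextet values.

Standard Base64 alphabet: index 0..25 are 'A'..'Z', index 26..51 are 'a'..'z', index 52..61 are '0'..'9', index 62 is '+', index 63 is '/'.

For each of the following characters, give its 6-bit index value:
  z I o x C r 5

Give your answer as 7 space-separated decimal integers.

Answer: 51 8 40 49 2 43 57

Derivation:
'z': a..z range, 26 + ord('z') − ord('a') = 51
'I': A..Z range, ord('I') − ord('A') = 8
'o': a..z range, 26 + ord('o') − ord('a') = 40
'x': a..z range, 26 + ord('x') − ord('a') = 49
'C': A..Z range, ord('C') − ord('A') = 2
'r': a..z range, 26 + ord('r') − ord('a') = 43
'5': 0..9 range, 52 + ord('5') − ord('0') = 57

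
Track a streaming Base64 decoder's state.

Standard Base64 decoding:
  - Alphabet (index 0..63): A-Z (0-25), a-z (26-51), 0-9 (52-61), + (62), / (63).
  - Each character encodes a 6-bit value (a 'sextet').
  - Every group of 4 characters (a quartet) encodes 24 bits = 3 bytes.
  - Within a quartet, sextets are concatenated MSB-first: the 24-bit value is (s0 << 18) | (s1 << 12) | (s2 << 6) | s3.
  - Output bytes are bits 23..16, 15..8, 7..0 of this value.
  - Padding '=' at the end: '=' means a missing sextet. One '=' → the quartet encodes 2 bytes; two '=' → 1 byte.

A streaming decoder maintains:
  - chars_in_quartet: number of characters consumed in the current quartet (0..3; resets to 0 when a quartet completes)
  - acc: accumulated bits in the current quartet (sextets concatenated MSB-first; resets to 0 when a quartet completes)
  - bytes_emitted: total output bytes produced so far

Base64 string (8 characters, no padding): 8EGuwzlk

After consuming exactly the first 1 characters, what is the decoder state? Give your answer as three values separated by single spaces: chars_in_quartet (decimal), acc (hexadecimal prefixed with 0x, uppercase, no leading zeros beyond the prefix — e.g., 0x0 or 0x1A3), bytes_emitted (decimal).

After char 0 ('8'=60): chars_in_quartet=1 acc=0x3C bytes_emitted=0

Answer: 1 0x3C 0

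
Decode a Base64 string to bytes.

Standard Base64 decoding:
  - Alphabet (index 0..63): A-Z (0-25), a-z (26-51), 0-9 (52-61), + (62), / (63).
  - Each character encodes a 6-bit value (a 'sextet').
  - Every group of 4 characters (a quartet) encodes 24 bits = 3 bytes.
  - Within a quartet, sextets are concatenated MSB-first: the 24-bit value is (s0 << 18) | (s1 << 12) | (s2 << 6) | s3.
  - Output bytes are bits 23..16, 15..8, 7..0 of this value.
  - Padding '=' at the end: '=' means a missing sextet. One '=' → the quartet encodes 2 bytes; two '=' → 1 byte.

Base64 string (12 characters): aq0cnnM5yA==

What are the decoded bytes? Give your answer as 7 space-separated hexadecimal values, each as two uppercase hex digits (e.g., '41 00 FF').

After char 0 ('a'=26): chars_in_quartet=1 acc=0x1A bytes_emitted=0
After char 1 ('q'=42): chars_in_quartet=2 acc=0x6AA bytes_emitted=0
After char 2 ('0'=52): chars_in_quartet=3 acc=0x1AAB4 bytes_emitted=0
After char 3 ('c'=28): chars_in_quartet=4 acc=0x6AAD1C -> emit 6A AD 1C, reset; bytes_emitted=3
After char 4 ('n'=39): chars_in_quartet=1 acc=0x27 bytes_emitted=3
After char 5 ('n'=39): chars_in_quartet=2 acc=0x9E7 bytes_emitted=3
After char 6 ('M'=12): chars_in_quartet=3 acc=0x279CC bytes_emitted=3
After char 7 ('5'=57): chars_in_quartet=4 acc=0x9E7339 -> emit 9E 73 39, reset; bytes_emitted=6
After char 8 ('y'=50): chars_in_quartet=1 acc=0x32 bytes_emitted=6
After char 9 ('A'=0): chars_in_quartet=2 acc=0xC80 bytes_emitted=6
Padding '==': partial quartet acc=0xC80 -> emit C8; bytes_emitted=7

Answer: 6A AD 1C 9E 73 39 C8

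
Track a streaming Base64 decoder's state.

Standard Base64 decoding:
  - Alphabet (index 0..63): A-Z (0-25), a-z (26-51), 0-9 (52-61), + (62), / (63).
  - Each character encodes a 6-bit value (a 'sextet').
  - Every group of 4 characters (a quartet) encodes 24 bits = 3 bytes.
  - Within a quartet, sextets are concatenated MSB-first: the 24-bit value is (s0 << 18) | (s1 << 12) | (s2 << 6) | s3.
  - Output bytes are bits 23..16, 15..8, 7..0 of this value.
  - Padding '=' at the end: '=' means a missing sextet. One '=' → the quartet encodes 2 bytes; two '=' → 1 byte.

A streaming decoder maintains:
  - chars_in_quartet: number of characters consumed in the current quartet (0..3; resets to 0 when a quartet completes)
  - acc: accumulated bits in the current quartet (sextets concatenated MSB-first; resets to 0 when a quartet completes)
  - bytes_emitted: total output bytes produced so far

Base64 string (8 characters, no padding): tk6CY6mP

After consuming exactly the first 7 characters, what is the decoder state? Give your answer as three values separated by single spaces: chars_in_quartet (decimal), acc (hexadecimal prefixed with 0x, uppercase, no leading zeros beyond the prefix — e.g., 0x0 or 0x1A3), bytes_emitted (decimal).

Answer: 3 0x18EA6 3

Derivation:
After char 0 ('t'=45): chars_in_quartet=1 acc=0x2D bytes_emitted=0
After char 1 ('k'=36): chars_in_quartet=2 acc=0xB64 bytes_emitted=0
After char 2 ('6'=58): chars_in_quartet=3 acc=0x2D93A bytes_emitted=0
After char 3 ('C'=2): chars_in_quartet=4 acc=0xB64E82 -> emit B6 4E 82, reset; bytes_emitted=3
After char 4 ('Y'=24): chars_in_quartet=1 acc=0x18 bytes_emitted=3
After char 5 ('6'=58): chars_in_quartet=2 acc=0x63A bytes_emitted=3
After char 6 ('m'=38): chars_in_quartet=3 acc=0x18EA6 bytes_emitted=3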